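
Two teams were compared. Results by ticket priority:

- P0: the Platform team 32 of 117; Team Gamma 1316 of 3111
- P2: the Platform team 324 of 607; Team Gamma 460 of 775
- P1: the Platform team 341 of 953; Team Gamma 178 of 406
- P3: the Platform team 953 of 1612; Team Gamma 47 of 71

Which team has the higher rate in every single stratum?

Team Gamma

P0: the Platform team 32/117 = 27.4%, Team Gamma 1316/3111 = 42.3% → Team Gamma
P2: the Platform team 324/607 = 53.4%, Team Gamma 460/775 = 59.4% → Team Gamma
P1: the Platform team 341/953 = 35.8%, Team Gamma 178/406 = 43.8% → Team Gamma
P3: the Platform team 953/1612 = 59.1%, Team Gamma 47/71 = 66.2% → Team Gamma
Team Gamma has the higher rate in all 4 groups.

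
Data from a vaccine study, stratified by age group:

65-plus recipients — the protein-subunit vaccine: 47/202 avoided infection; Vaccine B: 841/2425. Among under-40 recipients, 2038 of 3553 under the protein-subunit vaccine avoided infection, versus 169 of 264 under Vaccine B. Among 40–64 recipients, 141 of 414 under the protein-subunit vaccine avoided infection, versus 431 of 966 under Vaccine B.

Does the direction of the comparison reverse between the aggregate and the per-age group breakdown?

Yes

65-plus: the protein-subunit vaccine 47/202 = 23.3%, Vaccine B 841/2425 = 34.7% → Vaccine B
Under-40: the protein-subunit vaccine 2038/3553 = 57.4%, Vaccine B 169/264 = 64.0% → Vaccine B
40–64: the protein-subunit vaccine 141/414 = 34.1%, Vaccine B 431/966 = 44.6% → Vaccine B
Overall: the protein-subunit vaccine 2226/4169 = 53.4%, Vaccine B 1441/3655 = 39.4% → the protein-subunit vaccine
Vaccine B wins each age group but the protein-subunit vaccine wins overall — the comparison reverses. Vaccine B's recipients skew toward 65-plus, which has a lower base rate.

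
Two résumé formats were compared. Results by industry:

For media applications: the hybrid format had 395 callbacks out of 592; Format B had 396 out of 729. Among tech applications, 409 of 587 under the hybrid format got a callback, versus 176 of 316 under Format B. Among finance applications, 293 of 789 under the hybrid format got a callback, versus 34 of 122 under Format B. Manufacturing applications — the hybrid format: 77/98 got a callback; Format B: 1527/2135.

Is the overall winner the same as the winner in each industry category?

Media: the hybrid format 395/592 = 66.7%, Format B 396/729 = 54.3% → the hybrid format
Tech: the hybrid format 409/587 = 69.7%, Format B 176/316 = 55.7% → the hybrid format
Finance: the hybrid format 293/789 = 37.1%, Format B 34/122 = 27.9% → the hybrid format
Manufacturing: the hybrid format 77/98 = 78.6%, Format B 1527/2135 = 71.5% → the hybrid format
Overall: the hybrid format 1174/2066 = 56.8%, Format B 2133/3302 = 64.6% → Format B
The hybrid format wins each industry group but Format B wins overall — the comparison reverses. The hybrid format's applications skew toward finance, which has a lower base rate.

No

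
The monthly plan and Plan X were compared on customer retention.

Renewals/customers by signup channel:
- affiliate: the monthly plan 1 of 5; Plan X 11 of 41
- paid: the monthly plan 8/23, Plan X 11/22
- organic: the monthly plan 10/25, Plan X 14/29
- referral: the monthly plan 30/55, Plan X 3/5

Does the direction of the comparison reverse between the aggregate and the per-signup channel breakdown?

Yes

Affiliate: the monthly plan 1/5 = 20.0%, Plan X 11/41 = 26.8% → Plan X
Paid: the monthly plan 8/23 = 34.8%, Plan X 11/22 = 50.0% → Plan X
Organic: the monthly plan 10/25 = 40.0%, Plan X 14/29 = 48.3% → Plan X
Referral: the monthly plan 30/55 = 54.5%, Plan X 3/5 = 60.0% → Plan X
Overall: the monthly plan 49/108 = 45.4%, Plan X 39/97 = 40.2% → the monthly plan
Plan X wins each signup group but the monthly plan wins overall — the comparison reverses. Plan X's customers skew toward affiliate, which has a lower base rate.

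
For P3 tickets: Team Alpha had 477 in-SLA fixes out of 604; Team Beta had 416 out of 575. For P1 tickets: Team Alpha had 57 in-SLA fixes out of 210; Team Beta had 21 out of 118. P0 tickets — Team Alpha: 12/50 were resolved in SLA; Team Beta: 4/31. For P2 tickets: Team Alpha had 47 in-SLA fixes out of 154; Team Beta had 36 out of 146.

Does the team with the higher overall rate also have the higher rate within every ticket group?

P3: Team Alpha 477/604 = 79.0%, Team Beta 416/575 = 72.3% → Team Alpha
P1: Team Alpha 57/210 = 27.1%, Team Beta 21/118 = 17.8% → Team Alpha
P0: Team Alpha 12/50 = 24.0%, Team Beta 4/31 = 12.9% → Team Alpha
P2: Team Alpha 47/154 = 30.5%, Team Beta 36/146 = 24.7% → Team Alpha
Overall: Team Alpha 593/1018 = 58.3%, Team Beta 477/870 = 54.8% → Team Alpha
Team Alpha wins overall and in every ticket group — no reversal.

Yes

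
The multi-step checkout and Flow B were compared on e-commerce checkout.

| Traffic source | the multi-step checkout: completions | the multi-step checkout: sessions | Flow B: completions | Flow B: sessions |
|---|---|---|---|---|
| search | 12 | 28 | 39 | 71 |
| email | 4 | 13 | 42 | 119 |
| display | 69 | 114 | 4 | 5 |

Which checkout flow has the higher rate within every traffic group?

Search: the multi-step checkout 12/28 = 42.9%, Flow B 39/71 = 54.9% → Flow B
Email: the multi-step checkout 4/13 = 30.8%, Flow B 42/119 = 35.3% → Flow B
Display: the multi-step checkout 69/114 = 60.5%, Flow B 4/5 = 80.0% → Flow B
Flow B has the higher rate in all 3 groups.

Flow B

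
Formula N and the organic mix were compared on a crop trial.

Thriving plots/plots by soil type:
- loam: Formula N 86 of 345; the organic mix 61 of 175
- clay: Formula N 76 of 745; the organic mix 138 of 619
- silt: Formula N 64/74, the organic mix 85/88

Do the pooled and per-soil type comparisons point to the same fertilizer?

Loam: Formula N 86/345 = 24.9%, the organic mix 61/175 = 34.9% → the organic mix
Clay: Formula N 76/745 = 10.2%, the organic mix 138/619 = 22.3% → the organic mix
Silt: Formula N 64/74 = 86.5%, the organic mix 85/88 = 96.6% → the organic mix
Overall: Formula N 226/1164 = 19.4%, the organic mix 284/882 = 32.2% → the organic mix
The organic mix wins overall and in every soil group — no reversal.

Yes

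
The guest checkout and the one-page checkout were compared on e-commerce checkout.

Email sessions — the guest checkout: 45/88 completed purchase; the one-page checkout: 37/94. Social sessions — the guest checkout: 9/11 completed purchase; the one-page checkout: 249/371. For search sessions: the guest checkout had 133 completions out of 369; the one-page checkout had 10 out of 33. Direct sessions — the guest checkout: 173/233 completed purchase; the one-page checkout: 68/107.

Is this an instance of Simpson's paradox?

Yes

Email: the guest checkout 45/88 = 51.1%, the one-page checkout 37/94 = 39.4% → the guest checkout
Social: the guest checkout 9/11 = 81.8%, the one-page checkout 249/371 = 67.1% → the guest checkout
Search: the guest checkout 133/369 = 36.0%, the one-page checkout 10/33 = 30.3% → the guest checkout
Direct: the guest checkout 173/233 = 74.2%, the one-page checkout 68/107 = 63.6% → the guest checkout
Overall: the guest checkout 360/701 = 51.4%, the one-page checkout 364/605 = 60.2% → the one-page checkout
The guest checkout wins each traffic group but the one-page checkout wins overall — the comparison reverses. The guest checkout's sessions skew toward search, which has a lower base rate.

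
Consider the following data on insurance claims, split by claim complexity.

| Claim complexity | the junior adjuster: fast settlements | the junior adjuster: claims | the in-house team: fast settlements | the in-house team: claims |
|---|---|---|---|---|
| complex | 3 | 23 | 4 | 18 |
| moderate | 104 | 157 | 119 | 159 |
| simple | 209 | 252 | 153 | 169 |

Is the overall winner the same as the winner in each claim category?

Complex: the junior adjuster 3/23 = 13.0%, the in-house team 4/18 = 22.2% → the in-house team
Moderate: the junior adjuster 104/157 = 66.2%, the in-house team 119/159 = 74.8% → the in-house team
Simple: the junior adjuster 209/252 = 82.9%, the in-house team 153/169 = 90.5% → the in-house team
Overall: the junior adjuster 316/432 = 73.1%, the in-house team 276/346 = 79.8% → the in-house team
The in-house team wins overall and in every claim group — no reversal.

Yes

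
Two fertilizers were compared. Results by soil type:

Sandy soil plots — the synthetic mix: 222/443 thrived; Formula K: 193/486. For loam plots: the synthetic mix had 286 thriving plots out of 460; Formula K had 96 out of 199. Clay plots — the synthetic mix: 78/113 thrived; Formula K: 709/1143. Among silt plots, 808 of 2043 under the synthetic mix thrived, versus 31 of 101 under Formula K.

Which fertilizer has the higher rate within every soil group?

the synthetic mix

Sandy soil: the synthetic mix 222/443 = 50.1%, Formula K 193/486 = 39.7% → the synthetic mix
Loam: the synthetic mix 286/460 = 62.2%, Formula K 96/199 = 48.2% → the synthetic mix
Clay: the synthetic mix 78/113 = 69.0%, Formula K 709/1143 = 62.0% → the synthetic mix
Silt: the synthetic mix 808/2043 = 39.5%, Formula K 31/101 = 30.7% → the synthetic mix
The synthetic mix has the higher rate in all 4 groups.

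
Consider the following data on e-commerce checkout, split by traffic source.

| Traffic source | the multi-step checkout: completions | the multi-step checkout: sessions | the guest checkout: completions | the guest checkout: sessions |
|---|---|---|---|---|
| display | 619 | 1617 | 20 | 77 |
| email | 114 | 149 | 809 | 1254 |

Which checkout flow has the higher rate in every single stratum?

Display: the multi-step checkout 619/1617 = 38.3%, the guest checkout 20/77 = 26.0% → the multi-step checkout
Email: the multi-step checkout 114/149 = 76.5%, the guest checkout 809/1254 = 64.5% → the multi-step checkout
The multi-step checkout has the higher rate in both groups.

the multi-step checkout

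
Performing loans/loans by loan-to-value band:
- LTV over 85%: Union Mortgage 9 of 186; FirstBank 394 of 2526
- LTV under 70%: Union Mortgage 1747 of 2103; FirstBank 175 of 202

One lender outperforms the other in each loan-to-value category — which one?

LTV over 85%: Union Mortgage 9/186 = 4.8%, FirstBank 394/2526 = 15.6% → FirstBank
LTV under 70%: Union Mortgage 1747/2103 = 83.1%, FirstBank 175/202 = 86.6% → FirstBank
FirstBank has the higher rate in both groups.

FirstBank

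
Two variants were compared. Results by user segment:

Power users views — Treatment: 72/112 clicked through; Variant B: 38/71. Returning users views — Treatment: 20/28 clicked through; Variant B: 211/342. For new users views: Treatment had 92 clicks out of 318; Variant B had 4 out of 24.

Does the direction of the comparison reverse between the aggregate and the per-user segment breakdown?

Power users: Treatment 72/112 = 64.3%, Variant B 38/71 = 53.5% → Treatment
Returning users: Treatment 20/28 = 71.4%, Variant B 211/342 = 61.7% → Treatment
New users: Treatment 92/318 = 28.9%, Variant B 4/24 = 16.7% → Treatment
Overall: Treatment 184/458 = 40.2%, Variant B 253/437 = 57.9% → Variant B
Treatment wins each user group but Variant B wins overall — the comparison reverses. Treatment's views skew toward new users, which has a lower base rate.

Yes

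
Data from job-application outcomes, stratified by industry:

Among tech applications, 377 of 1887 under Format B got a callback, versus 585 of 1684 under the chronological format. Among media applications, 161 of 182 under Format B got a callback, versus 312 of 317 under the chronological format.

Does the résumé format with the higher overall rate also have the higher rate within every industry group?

Tech: Format B 377/1887 = 20.0%, the chronological format 585/1684 = 34.7% → the chronological format
Media: Format B 161/182 = 88.5%, the chronological format 312/317 = 98.4% → the chronological format
Overall: Format B 538/2069 = 26.0%, the chronological format 897/2001 = 44.8% → the chronological format
The chronological format wins overall and in every industry group — no reversal.

Yes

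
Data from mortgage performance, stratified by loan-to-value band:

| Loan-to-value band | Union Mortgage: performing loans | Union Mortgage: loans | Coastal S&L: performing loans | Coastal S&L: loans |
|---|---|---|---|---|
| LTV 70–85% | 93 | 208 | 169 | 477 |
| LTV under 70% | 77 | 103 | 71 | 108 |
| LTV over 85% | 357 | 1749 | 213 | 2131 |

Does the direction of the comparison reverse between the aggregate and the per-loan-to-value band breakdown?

LTV 70–85%: Union Mortgage 93/208 = 44.7%, Coastal S&L 169/477 = 35.4% → Union Mortgage
LTV under 70%: Union Mortgage 77/103 = 74.8%, Coastal S&L 71/108 = 65.7% → Union Mortgage
LTV over 85%: Union Mortgage 357/1749 = 20.4%, Coastal S&L 213/2131 = 10.0% → Union Mortgage
Overall: Union Mortgage 527/2060 = 25.6%, Coastal S&L 453/2716 = 16.7% → Union Mortgage
Union Mortgage wins overall and in every loan-to-value group — no reversal.

No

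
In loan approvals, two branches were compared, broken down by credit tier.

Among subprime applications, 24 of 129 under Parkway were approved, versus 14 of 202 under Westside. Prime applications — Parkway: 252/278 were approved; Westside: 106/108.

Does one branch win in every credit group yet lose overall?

No

Subprime: Parkway 24/129 = 18.6%, Westside 14/202 = 6.9% → Parkway
Prime: Parkway 252/278 = 90.6%, Westside 106/108 = 98.1% → Westside
Overall: Parkway 276/407 = 67.8%, Westside 120/310 = 38.7% → Parkway
Neither sweeps: Parkway wins 1 of 2 groups, Westside wins 1. Parkway wins overall but not every group — no Simpson reversal.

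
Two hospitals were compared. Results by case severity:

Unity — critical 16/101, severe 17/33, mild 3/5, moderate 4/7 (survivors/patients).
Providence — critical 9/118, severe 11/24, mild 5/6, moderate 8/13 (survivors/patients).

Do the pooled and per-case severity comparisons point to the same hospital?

No

Critical: Unity 16/101 = 15.8%, Providence 9/118 = 7.6% → Unity
Severe: Unity 17/33 = 51.5%, Providence 11/24 = 45.8% → Unity
Mild: Unity 3/5 = 60.0%, Providence 5/6 = 83.3% → Providence
Moderate: Unity 4/7 = 57.1%, Providence 8/13 = 61.5% → Providence
Overall: Unity 40/146 = 27.4%, Providence 33/161 = 20.5% → Unity
Neither sweeps: Unity wins 2 of 4 groups, Providence wins 2. Unity wins overall but not every group — no Simpson reversal.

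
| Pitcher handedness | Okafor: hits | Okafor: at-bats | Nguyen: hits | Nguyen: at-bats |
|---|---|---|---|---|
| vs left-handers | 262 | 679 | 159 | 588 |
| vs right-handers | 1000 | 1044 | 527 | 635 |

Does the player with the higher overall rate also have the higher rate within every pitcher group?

Yes

Vs left-handers: Okafor 262/679 = 38.6%, Nguyen 159/588 = 27.0% → Okafor
Vs right-handers: Okafor 1000/1044 = 95.8%, Nguyen 527/635 = 83.0% → Okafor
Overall: Okafor 1262/1723 = 73.2%, Nguyen 686/1223 = 56.1% → Okafor
Okafor wins overall and in every pitcher group — no reversal.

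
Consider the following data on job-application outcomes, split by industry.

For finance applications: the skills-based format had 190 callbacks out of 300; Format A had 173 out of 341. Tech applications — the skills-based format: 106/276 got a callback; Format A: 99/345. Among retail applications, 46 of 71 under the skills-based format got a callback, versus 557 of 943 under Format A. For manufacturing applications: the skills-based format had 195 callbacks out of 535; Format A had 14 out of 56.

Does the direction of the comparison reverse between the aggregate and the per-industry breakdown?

Finance: the skills-based format 190/300 = 63.3%, Format A 173/341 = 50.7% → the skills-based format
Tech: the skills-based format 106/276 = 38.4%, Format A 99/345 = 28.7% → the skills-based format
Retail: the skills-based format 46/71 = 64.8%, Format A 557/943 = 59.1% → the skills-based format
Manufacturing: the skills-based format 195/535 = 36.4%, Format A 14/56 = 25.0% → the skills-based format
Overall: the skills-based format 537/1182 = 45.4%, Format A 843/1685 = 50.0% → Format A
The skills-based format wins each industry group but Format A wins overall — the comparison reverses. The skills-based format's applications skew toward manufacturing, which has a lower base rate.

Yes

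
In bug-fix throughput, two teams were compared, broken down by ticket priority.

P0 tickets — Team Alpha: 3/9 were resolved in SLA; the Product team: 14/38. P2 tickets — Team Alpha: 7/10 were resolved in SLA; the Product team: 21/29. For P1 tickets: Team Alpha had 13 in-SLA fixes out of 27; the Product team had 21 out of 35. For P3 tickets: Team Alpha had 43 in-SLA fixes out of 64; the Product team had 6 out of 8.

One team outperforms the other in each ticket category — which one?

the Product team

P0: Team Alpha 3/9 = 33.3%, the Product team 14/38 = 36.8% → the Product team
P2: Team Alpha 7/10 = 70.0%, the Product team 21/29 = 72.4% → the Product team
P1: Team Alpha 13/27 = 48.1%, the Product team 21/35 = 60.0% → the Product team
P3: Team Alpha 43/64 = 67.2%, the Product team 6/8 = 75.0% → the Product team
The Product team has the higher rate in all 4 groups.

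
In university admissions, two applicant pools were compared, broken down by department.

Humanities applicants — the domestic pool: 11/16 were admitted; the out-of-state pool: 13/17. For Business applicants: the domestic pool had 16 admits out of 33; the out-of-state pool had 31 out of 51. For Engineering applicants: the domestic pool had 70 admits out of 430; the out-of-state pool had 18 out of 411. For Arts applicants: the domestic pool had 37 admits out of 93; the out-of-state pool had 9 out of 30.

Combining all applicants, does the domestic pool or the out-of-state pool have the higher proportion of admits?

the domestic pool

Humanities: the domestic pool 11/16 = 68.8%, the out-of-state pool 13/17 = 76.5% → the out-of-state pool
Business: the domestic pool 16/33 = 48.5%, the out-of-state pool 31/51 = 60.8% → the out-of-state pool
Engineering: the domestic pool 70/430 = 16.3%, the out-of-state pool 18/411 = 4.4% → the domestic pool
Arts: the domestic pool 37/93 = 39.8%, the out-of-state pool 9/30 = 30.0% → the domestic pool
Overall: the domestic pool 134/572 = 23.4%, the out-of-state pool 71/509 = 13.9% → the domestic pool
(Neither sweeps every department group, but the domestic pool has the higher pooled rate.)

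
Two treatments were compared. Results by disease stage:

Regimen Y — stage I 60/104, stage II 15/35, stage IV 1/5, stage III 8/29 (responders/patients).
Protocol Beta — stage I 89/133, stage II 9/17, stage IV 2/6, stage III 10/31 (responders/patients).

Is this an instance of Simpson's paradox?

Stage I: Regimen Y 60/104 = 57.7%, Protocol Beta 89/133 = 66.9% → Protocol Beta
Stage II: Regimen Y 15/35 = 42.9%, Protocol Beta 9/17 = 52.9% → Protocol Beta
Stage IV: Regimen Y 1/5 = 20.0%, Protocol Beta 2/6 = 33.3% → Protocol Beta
Stage III: Regimen Y 8/29 = 27.6%, Protocol Beta 10/31 = 32.3% → Protocol Beta
Overall: Regimen Y 84/173 = 48.6%, Protocol Beta 110/187 = 58.8% → Protocol Beta
Protocol Beta wins overall and in every disease group — no reversal.

No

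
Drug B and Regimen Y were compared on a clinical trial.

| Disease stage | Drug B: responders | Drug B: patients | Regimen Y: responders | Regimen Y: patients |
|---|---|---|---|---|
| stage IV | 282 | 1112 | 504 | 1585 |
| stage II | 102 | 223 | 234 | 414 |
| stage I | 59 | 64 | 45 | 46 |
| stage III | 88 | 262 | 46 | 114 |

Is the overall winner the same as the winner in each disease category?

Stage IV: Drug B 282/1112 = 25.4%, Regimen Y 504/1585 = 31.8% → Regimen Y
Stage II: Drug B 102/223 = 45.7%, Regimen Y 234/414 = 56.5% → Regimen Y
Stage I: Drug B 59/64 = 92.2%, Regimen Y 45/46 = 97.8% → Regimen Y
Stage III: Drug B 88/262 = 33.6%, Regimen Y 46/114 = 40.4% → Regimen Y
Overall: Drug B 531/1661 = 32.0%, Regimen Y 829/2159 = 38.4% → Regimen Y
Regimen Y wins overall and in every disease group — no reversal.

Yes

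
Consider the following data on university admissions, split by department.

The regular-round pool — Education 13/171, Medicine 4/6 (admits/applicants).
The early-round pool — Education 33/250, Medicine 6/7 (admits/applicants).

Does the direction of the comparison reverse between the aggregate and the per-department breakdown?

Education: the regular-round pool 13/171 = 7.6%, the early-round pool 33/250 = 13.2% → the early-round pool
Medicine: the regular-round pool 4/6 = 66.7%, the early-round pool 6/7 = 85.7% → the early-round pool
Overall: the regular-round pool 17/177 = 9.6%, the early-round pool 39/257 = 15.2% → the early-round pool
The early-round pool wins overall and in every department group — no reversal.

No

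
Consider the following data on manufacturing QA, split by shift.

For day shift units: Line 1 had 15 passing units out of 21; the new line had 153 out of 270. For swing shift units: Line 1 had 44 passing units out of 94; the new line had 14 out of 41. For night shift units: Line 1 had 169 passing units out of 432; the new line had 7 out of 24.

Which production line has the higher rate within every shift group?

Line 1

Day shift: Line 1 15/21 = 71.4%, the new line 153/270 = 56.7% → Line 1
Swing shift: Line 1 44/94 = 46.8%, the new line 14/41 = 34.1% → Line 1
Night shift: Line 1 169/432 = 39.1%, the new line 7/24 = 29.2% → Line 1
Line 1 has the higher rate in all 3 groups.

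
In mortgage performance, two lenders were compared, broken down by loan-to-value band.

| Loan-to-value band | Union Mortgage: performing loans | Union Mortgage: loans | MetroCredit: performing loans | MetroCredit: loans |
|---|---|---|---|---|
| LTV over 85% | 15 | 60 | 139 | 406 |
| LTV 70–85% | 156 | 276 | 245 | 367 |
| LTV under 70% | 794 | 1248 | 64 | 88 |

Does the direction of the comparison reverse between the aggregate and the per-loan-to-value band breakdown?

LTV over 85%: Union Mortgage 15/60 = 25.0%, MetroCredit 139/406 = 34.2% → MetroCredit
LTV 70–85%: Union Mortgage 156/276 = 56.5%, MetroCredit 245/367 = 66.8% → MetroCredit
LTV under 70%: Union Mortgage 794/1248 = 63.6%, MetroCredit 64/88 = 72.7% → MetroCredit
Overall: Union Mortgage 965/1584 = 60.9%, MetroCredit 448/861 = 52.0% → Union Mortgage
MetroCredit wins each loan-to-value group but Union Mortgage wins overall — the comparison reverses. MetroCredit's loans skew toward LTV over 85%, which has a lower base rate.

Yes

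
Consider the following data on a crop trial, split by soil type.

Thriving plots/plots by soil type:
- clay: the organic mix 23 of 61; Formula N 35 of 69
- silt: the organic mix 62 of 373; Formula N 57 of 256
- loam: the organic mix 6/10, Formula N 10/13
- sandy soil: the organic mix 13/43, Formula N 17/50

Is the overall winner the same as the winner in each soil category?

Yes

Clay: the organic mix 23/61 = 37.7%, Formula N 35/69 = 50.7% → Formula N
Silt: the organic mix 62/373 = 16.6%, Formula N 57/256 = 22.3% → Formula N
Loam: the organic mix 6/10 = 60.0%, Formula N 10/13 = 76.9% → Formula N
Sandy soil: the organic mix 13/43 = 30.2%, Formula N 17/50 = 34.0% → Formula N
Overall: the organic mix 104/487 = 21.4%, Formula N 119/388 = 30.7% → Formula N
Formula N wins overall and in every soil group — no reversal.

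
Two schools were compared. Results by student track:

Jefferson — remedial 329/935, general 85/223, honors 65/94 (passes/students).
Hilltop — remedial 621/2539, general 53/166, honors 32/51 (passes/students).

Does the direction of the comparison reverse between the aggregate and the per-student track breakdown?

No

Remedial: Jefferson 329/935 = 35.2%, Hilltop 621/2539 = 24.5% → Jefferson
General: Jefferson 85/223 = 38.1%, Hilltop 53/166 = 31.9% → Jefferson
Honors: Jefferson 65/94 = 69.1%, Hilltop 32/51 = 62.7% → Jefferson
Overall: Jefferson 479/1252 = 38.3%, Hilltop 706/2756 = 25.6% → Jefferson
Jefferson wins overall and in every student group — no reversal.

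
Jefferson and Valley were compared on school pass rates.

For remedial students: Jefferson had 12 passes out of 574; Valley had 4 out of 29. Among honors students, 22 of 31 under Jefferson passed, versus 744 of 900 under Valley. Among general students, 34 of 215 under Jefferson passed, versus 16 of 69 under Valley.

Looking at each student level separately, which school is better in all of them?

Remedial: Jefferson 12/574 = 2.1%, Valley 4/29 = 13.8% → Valley
Honors: Jefferson 22/31 = 71.0%, Valley 744/900 = 82.7% → Valley
General: Jefferson 34/215 = 15.8%, Valley 16/69 = 23.2% → Valley
Valley has the higher rate in all 3 groups.

Valley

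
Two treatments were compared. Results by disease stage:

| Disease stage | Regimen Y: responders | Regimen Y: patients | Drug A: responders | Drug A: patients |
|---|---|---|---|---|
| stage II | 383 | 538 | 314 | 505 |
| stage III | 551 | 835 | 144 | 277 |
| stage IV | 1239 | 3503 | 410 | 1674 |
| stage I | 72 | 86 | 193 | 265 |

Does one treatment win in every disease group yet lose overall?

Stage II: Regimen Y 383/538 = 71.2%, Drug A 314/505 = 62.2% → Regimen Y
Stage III: Regimen Y 551/835 = 66.0%, Drug A 144/277 = 52.0% → Regimen Y
Stage IV: Regimen Y 1239/3503 = 35.4%, Drug A 410/1674 = 24.5% → Regimen Y
Stage I: Regimen Y 72/86 = 83.7%, Drug A 193/265 = 72.8% → Regimen Y
Overall: Regimen Y 2245/4962 = 45.2%, Drug A 1061/2721 = 39.0% → Regimen Y
Regimen Y wins overall and in every disease group — no reversal.

No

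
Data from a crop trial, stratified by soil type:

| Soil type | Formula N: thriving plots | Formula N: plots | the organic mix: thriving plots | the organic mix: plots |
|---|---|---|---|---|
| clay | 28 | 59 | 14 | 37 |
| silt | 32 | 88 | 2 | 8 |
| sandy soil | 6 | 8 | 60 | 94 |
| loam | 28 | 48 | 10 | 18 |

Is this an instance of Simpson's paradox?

Clay: Formula N 28/59 = 47.5%, the organic mix 14/37 = 37.8% → Formula N
Silt: Formula N 32/88 = 36.4%, the organic mix 2/8 = 25.0% → Formula N
Sandy soil: Formula N 6/8 = 75.0%, the organic mix 60/94 = 63.8% → Formula N
Loam: Formula N 28/48 = 58.3%, the organic mix 10/18 = 55.6% → Formula N
Overall: Formula N 94/203 = 46.3%, the organic mix 86/157 = 54.8% → the organic mix
Formula N wins each soil group but the organic mix wins overall — the comparison reverses. Formula N's plots skew toward silt, which has a lower base rate.

Yes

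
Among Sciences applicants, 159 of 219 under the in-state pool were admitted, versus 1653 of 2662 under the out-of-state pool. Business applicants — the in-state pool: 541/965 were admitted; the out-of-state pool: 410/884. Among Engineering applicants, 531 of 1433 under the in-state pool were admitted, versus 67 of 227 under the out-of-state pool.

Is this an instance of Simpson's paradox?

Sciences: the in-state pool 159/219 = 72.6%, the out-of-state pool 1653/2662 = 62.1% → the in-state pool
Business: the in-state pool 541/965 = 56.1%, the out-of-state pool 410/884 = 46.4% → the in-state pool
Engineering: the in-state pool 531/1433 = 37.1%, the out-of-state pool 67/227 = 29.5% → the in-state pool
Overall: the in-state pool 1231/2617 = 47.0%, the out-of-state pool 2130/3773 = 56.5% → the out-of-state pool
The in-state pool wins each department group but the out-of-state pool wins overall — the comparison reverses. The in-state pool's applicants skew toward Engineering, which has a lower base rate.

Yes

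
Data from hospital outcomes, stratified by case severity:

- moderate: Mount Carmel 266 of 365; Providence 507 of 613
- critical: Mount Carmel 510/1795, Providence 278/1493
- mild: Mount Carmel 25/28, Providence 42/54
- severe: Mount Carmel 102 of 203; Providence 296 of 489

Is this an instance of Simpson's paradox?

Moderate: Mount Carmel 266/365 = 72.9%, Providence 507/613 = 82.7% → Providence
Critical: Mount Carmel 510/1795 = 28.4%, Providence 278/1493 = 18.6% → Mount Carmel
Mild: Mount Carmel 25/28 = 89.3%, Providence 42/54 = 77.8% → Mount Carmel
Severe: Mount Carmel 102/203 = 50.2%, Providence 296/489 = 60.5% → Providence
Overall: Mount Carmel 903/2391 = 37.8%, Providence 1123/2649 = 42.4% → Providence
Neither sweeps: Mount Carmel wins 2 of 4 groups, Providence wins 2. Providence wins overall but not every group — no Simpson reversal.

No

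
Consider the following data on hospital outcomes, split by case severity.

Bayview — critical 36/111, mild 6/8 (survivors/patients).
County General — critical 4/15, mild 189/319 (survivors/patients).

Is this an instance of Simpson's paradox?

Yes

Critical: Bayview 36/111 = 32.4%, County General 4/15 = 26.7% → Bayview
Mild: Bayview 6/8 = 75.0%, County General 189/319 = 59.2% → Bayview
Overall: Bayview 42/119 = 35.3%, County General 193/334 = 57.8% → County General
Bayview wins each case group but County General wins overall — the comparison reverses. Bayview's patients skew toward critical, which has a lower base rate.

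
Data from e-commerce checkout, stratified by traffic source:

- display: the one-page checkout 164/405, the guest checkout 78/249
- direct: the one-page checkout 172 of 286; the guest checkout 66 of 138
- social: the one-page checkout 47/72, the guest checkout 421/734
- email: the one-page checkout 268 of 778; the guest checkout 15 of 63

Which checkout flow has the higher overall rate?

Display: the one-page checkout 164/405 = 40.5%, the guest checkout 78/249 = 31.3% → the one-page checkout
Direct: the one-page checkout 172/286 = 60.1%, the guest checkout 66/138 = 47.8% → the one-page checkout
Social: the one-page checkout 47/72 = 65.3%, the guest checkout 421/734 = 57.4% → the one-page checkout
Email: the one-page checkout 268/778 = 34.4%, the guest checkout 15/63 = 23.8% → the one-page checkout
Overall: the one-page checkout 651/1541 = 42.2%, the guest checkout 580/1184 = 49.0% → the guest checkout
(The one-page checkout wins every traffic group but the guest checkout wins overall — the one-page checkout's sessions skew toward the low-rate email group.)

the guest checkout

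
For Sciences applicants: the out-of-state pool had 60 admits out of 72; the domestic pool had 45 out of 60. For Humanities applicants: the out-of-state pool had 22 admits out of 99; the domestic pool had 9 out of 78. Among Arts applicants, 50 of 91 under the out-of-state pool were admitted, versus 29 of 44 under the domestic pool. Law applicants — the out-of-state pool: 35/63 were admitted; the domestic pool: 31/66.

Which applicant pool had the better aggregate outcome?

the out-of-state pool

Sciences: the out-of-state pool 60/72 = 83.3%, the domestic pool 45/60 = 75.0% → the out-of-state pool
Humanities: the out-of-state pool 22/99 = 22.2%, the domestic pool 9/78 = 11.5% → the out-of-state pool
Arts: the out-of-state pool 50/91 = 54.9%, the domestic pool 29/44 = 65.9% → the domestic pool
Law: the out-of-state pool 35/63 = 55.6%, the domestic pool 31/66 = 47.0% → the out-of-state pool
Overall: the out-of-state pool 167/325 = 51.4%, the domestic pool 114/248 = 46.0% → the out-of-state pool
(Neither sweeps every department group, but the out-of-state pool has the higher pooled rate.)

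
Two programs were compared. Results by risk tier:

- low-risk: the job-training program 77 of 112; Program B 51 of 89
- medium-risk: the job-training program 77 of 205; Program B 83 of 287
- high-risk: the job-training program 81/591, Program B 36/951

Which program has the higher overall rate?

the job-training program

Low-risk: the job-training program 77/112 = 68.8%, Program B 51/89 = 57.3% → the job-training program
Medium-risk: the job-training program 77/205 = 37.6%, Program B 83/287 = 28.9% → the job-training program
High-risk: the job-training program 81/591 = 13.7%, Program B 36/951 = 3.8% → the job-training program
Overall: the job-training program 235/908 = 25.9%, Program B 170/1327 = 12.8% → the job-training program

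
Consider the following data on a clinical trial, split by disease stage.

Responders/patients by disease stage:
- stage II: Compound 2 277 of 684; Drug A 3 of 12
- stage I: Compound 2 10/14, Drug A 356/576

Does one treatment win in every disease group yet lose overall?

Stage II: Compound 2 277/684 = 40.5%, Drug A 3/12 = 25.0% → Compound 2
Stage I: Compound 2 10/14 = 71.4%, Drug A 356/576 = 61.8% → Compound 2
Overall: Compound 2 287/698 = 41.1%, Drug A 359/588 = 61.1% → Drug A
Compound 2 wins each disease group but Drug A wins overall — the comparison reverses. Compound 2's patients skew toward stage II, which has a lower base rate.

Yes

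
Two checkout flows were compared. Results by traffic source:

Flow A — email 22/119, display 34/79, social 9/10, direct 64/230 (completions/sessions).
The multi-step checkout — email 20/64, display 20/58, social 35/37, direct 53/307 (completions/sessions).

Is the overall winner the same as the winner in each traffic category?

No

Email: Flow A 22/119 = 18.5%, the multi-step checkout 20/64 = 31.2% → the multi-step checkout
Display: Flow A 34/79 = 43.0%, the multi-step checkout 20/58 = 34.5% → Flow A
Social: Flow A 9/10 = 90.0%, the multi-step checkout 35/37 = 94.6% → the multi-step checkout
Direct: Flow A 64/230 = 27.8%, the multi-step checkout 53/307 = 17.3% → Flow A
Overall: Flow A 129/438 = 29.5%, the multi-step checkout 128/466 = 27.5% → Flow A
Neither sweeps: Flow A wins 2 of 4 groups, the multi-step checkout wins 2. Flow A wins overall but not every group — no Simpson reversal.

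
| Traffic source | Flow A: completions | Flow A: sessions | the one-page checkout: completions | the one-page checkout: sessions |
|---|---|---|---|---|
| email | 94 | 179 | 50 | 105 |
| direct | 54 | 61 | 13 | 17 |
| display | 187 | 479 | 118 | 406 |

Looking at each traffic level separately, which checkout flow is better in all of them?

Email: Flow A 94/179 = 52.5%, the one-page checkout 50/105 = 47.6% → Flow A
Direct: Flow A 54/61 = 88.5%, the one-page checkout 13/17 = 76.5% → Flow A
Display: Flow A 187/479 = 39.0%, the one-page checkout 118/406 = 29.1% → Flow A
Flow A has the higher rate in all 3 groups.

Flow A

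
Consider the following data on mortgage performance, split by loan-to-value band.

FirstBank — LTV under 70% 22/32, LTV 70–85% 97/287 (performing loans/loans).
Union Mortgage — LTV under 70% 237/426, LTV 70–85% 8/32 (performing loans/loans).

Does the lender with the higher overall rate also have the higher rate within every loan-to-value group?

LTV under 70%: FirstBank 22/32 = 68.8%, Union Mortgage 237/426 = 55.6% → FirstBank
LTV 70–85%: FirstBank 97/287 = 33.8%, Union Mortgage 8/32 = 25.0% → FirstBank
Overall: FirstBank 119/319 = 37.3%, Union Mortgage 245/458 = 53.5% → Union Mortgage
FirstBank wins each loan-to-value group but Union Mortgage wins overall — the comparison reverses. FirstBank's loans skew toward LTV 70–85%, which has a lower base rate.

No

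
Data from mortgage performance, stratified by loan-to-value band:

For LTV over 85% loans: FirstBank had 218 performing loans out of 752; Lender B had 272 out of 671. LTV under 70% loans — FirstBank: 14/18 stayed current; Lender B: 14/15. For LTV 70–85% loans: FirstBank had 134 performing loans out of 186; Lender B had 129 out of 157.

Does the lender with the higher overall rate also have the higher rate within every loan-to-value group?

LTV over 85%: FirstBank 218/752 = 29.0%, Lender B 272/671 = 40.5% → Lender B
LTV under 70%: FirstBank 14/18 = 77.8%, Lender B 14/15 = 93.3% → Lender B
LTV 70–85%: FirstBank 134/186 = 72.0%, Lender B 129/157 = 82.2% → Lender B
Overall: FirstBank 366/956 = 38.3%, Lender B 415/843 = 49.2% → Lender B
Lender B wins overall and in every loan-to-value group — no reversal.

Yes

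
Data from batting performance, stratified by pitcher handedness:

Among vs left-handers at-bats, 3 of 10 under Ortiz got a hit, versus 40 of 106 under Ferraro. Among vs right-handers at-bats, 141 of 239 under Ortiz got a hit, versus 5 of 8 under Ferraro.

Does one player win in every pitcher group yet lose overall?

Vs left-handers: Ortiz 3/10 = 30.0%, Ferraro 40/106 = 37.7% → Ferraro
Vs right-handers: Ortiz 141/239 = 59.0%, Ferraro 5/8 = 62.5% → Ferraro
Overall: Ortiz 144/249 = 57.8%, Ferraro 45/114 = 39.5% → Ortiz
Ferraro wins each pitcher group but Ortiz wins overall — the comparison reverses. Ferraro's at-bats skew toward vs left-handers, which has a lower base rate.

Yes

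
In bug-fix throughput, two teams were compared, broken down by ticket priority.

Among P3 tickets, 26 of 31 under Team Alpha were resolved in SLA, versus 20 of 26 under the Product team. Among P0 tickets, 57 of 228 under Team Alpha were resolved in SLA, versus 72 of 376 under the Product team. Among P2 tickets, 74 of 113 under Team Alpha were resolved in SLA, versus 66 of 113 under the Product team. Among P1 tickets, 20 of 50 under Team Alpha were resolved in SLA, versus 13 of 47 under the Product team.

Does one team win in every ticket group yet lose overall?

No

P3: Team Alpha 26/31 = 83.9%, the Product team 20/26 = 76.9% → Team Alpha
P0: Team Alpha 57/228 = 25.0%, the Product team 72/376 = 19.1% → Team Alpha
P2: Team Alpha 74/113 = 65.5%, the Product team 66/113 = 58.4% → Team Alpha
P1: Team Alpha 20/50 = 40.0%, the Product team 13/47 = 27.7% → Team Alpha
Overall: Team Alpha 177/422 = 41.9%, the Product team 171/562 = 30.4% → Team Alpha
Team Alpha wins overall and in every ticket group — no reversal.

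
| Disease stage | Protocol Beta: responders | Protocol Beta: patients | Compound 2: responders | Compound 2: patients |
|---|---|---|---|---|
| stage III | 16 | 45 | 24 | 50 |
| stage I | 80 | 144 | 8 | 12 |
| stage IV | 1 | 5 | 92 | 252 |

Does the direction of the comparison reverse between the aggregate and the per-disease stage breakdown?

Yes

Stage III: Protocol Beta 16/45 = 35.6%, Compound 2 24/50 = 48.0% → Compound 2
Stage I: Protocol Beta 80/144 = 55.6%, Compound 2 8/12 = 66.7% → Compound 2
Stage IV: Protocol Beta 1/5 = 20.0%, Compound 2 92/252 = 36.5% → Compound 2
Overall: Protocol Beta 97/194 = 50.0%, Compound 2 124/314 = 39.5% → Protocol Beta
Compound 2 wins each disease group but Protocol Beta wins overall — the comparison reverses. Compound 2's patients skew toward stage IV, which has a lower base rate.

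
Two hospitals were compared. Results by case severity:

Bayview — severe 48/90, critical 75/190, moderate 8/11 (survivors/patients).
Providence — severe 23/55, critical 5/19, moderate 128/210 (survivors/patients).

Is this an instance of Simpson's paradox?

Yes

Severe: Bayview 48/90 = 53.3%, Providence 23/55 = 41.8% → Bayview
Critical: Bayview 75/190 = 39.5%, Providence 5/19 = 26.3% → Bayview
Moderate: Bayview 8/11 = 72.7%, Providence 128/210 = 61.0% → Bayview
Overall: Bayview 131/291 = 45.0%, Providence 156/284 = 54.9% → Providence
Bayview wins each case group but Providence wins overall — the comparison reverses. Bayview's patients skew toward critical, which has a lower base rate.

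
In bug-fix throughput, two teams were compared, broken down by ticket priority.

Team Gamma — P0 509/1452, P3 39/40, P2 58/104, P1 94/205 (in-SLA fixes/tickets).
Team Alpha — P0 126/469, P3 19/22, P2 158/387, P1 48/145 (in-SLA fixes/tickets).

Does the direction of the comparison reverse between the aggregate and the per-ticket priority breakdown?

P0: Team Gamma 509/1452 = 35.1%, Team Alpha 126/469 = 26.9% → Team Gamma
P3: Team Gamma 39/40 = 97.5%, Team Alpha 19/22 = 86.4% → Team Gamma
P2: Team Gamma 58/104 = 55.8%, Team Alpha 158/387 = 40.8% → Team Gamma
P1: Team Gamma 94/205 = 45.9%, Team Alpha 48/145 = 33.1% → Team Gamma
Overall: Team Gamma 700/1801 = 38.9%, Team Alpha 351/1023 = 34.3% → Team Gamma
Team Gamma wins overall and in every ticket group — no reversal.

No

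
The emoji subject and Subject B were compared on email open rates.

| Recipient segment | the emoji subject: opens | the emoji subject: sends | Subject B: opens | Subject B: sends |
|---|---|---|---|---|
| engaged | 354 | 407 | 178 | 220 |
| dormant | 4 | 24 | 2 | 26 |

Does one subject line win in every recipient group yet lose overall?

Engaged: the emoji subject 354/407 = 87.0%, Subject B 178/220 = 80.9% → the emoji subject
Dormant: the emoji subject 4/24 = 16.7%, Subject B 2/26 = 7.7% → the emoji subject
Overall: the emoji subject 358/431 = 83.1%, Subject B 180/246 = 73.2% → the emoji subject
The emoji subject wins overall and in every recipient group — no reversal.

No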